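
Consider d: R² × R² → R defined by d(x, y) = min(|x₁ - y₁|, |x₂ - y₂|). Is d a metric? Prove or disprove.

No. d fails identity of indiscernibles: take x = (-1, 0) and y = (-1, 3). Then d(x,y) = min(|-1 - (-1)|, |0 - 3|) = min(0, 3) = 0, yet x ≠ y.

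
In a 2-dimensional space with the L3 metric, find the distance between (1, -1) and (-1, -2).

(Σ|x_i - y_i|^3)^(1/3) = (|1 - (-1)|^3 + |-1 - (-2)|^3)^(1/3)
= (2^3 + 1^3)^(1/3) = (8 + 1)^(1/3) = (9)^(1/3) ≈ 2.0801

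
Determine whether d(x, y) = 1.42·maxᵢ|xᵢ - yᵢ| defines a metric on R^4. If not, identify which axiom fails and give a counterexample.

Yes. The L∞ (Chebyshev) norm induces a metric on R^4, and multiplying a metric by a positive constant 1.42 > 0 preserves all four axioms: non-negativity (1.42·||x-y|| ≥ 0), identity (1.42·||x-y|| = 0 ⟺ ||x-y|| = 0 ⟺ x = y), symmetry (||x-y|| = ||y-x||), and the triangle inequality (1.42·||x-z|| ≤ 1.42·||x-y|| + 1.42·||y-z||). So d is a metric.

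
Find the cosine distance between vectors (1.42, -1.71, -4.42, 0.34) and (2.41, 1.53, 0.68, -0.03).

With u = (1.42, -1.71, -4.42, 0.34), v = (2.41, 1.53, 0.68, -0.03):
u·v = 1.42·2.41 + (-1.71)·1.53 + (-4.42)·0.68 + 0.34·(-0.03) = 3.4222 + (-2.6163) + (-3.0056) + (-0.0102) = -2.2099.
|u| = √(1.42² + (-1.71)² + (-4.42)² + 0.34²) = √(2.0164 + 2.9241 + 19.5364 + 0.1156) = √24.5925, |v| = √(2.41² + 1.53² + 0.68² + (-0.03)²) = √(5.8081 + 2.3409 + 0.4624 + 0.0009) = √8.6123.
cos θ = (u·v)/(|u||v|) = -2.2099/(√24.5925·√8.6123) ≈ -0.1518
Cosine distance = 1 - cos θ ≈ 1 - (-0.1518) = 1.1518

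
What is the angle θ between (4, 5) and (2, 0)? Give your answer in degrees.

With u = (4, 5), v = (2, 0):
u·v = 4·2 + 5·0 = 8 + 0 = 8.
|u| = √(4² + 5²) = √41, |v| = √(2² + 0²) = √4, so |u||v| = √(41·4) = √164.
cos θ = (u·v)/(|u||v|) = 8/√164 ≈ 0.624695
θ = arccos(0.624695) ≈ 51.34°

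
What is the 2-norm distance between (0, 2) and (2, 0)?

(Σ|x_i - y_i|^2)^(1/2) = (|0 - 2|^2 + |2 - 0|^2)^(1/2)
= (2^2 + 2^2)^(1/2) = (4 + 4)^(1/2) = (8)^(1/2) ≈ 2.8284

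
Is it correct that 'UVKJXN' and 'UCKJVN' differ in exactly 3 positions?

Differing positions: 2, 5. Hamming distance = 2, so the claim that d_H = 3 is false.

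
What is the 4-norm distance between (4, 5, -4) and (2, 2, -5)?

(Σ|x_i - y_i|^4)^(1/4) = (|4 - 2|^4 + |5 - 2|^4 + |-4 - (-5)|^4)^(1/4)
= (2^4 + 3^4 + 1^4)^(1/4) = (16 + 81 + 1)^(1/4) = (98)^(1/4) ≈ 3.1463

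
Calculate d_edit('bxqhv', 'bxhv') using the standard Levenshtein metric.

Let D[i][j] be the edit distance between the first i characters of 'bxqhv' and the first j characters of 'bxhv', with D[i][0] = i, D[0][j] = j, and D[i][j] = D[i-1][j-1] if the characters match, else 1 + min(D[i-1][j], D[i][j-1], D[i-1][j-1]). Filling the table (rows: prefixes of 'bxqhv', columns: prefixes of 'bxhv'):
     ε  b  x  h  v
  ε  0  1  2  3  4
  b  1  0  1  2  3
  x  2  1  0  1  2
  q  3  2  1  1  2
  h  4  3  2  1  2
  v  5  4  3  2  1
The bottom-right entry gives D[5][4] = 1, so no sequence of fewer than 1 edit works. Backtracking through the table gives one optimal edit sequence (1 edit):
  bxqhv → bxhv (del q @3)
Edit distance = 1.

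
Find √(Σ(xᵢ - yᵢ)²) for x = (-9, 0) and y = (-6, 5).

√(Σ(x_i - y_i)²) = √((-9 - (-6))² + (0 - 5)²)
= √((-3)² + (-5)²) = √(9 + 25) = √34 ≈ 5.831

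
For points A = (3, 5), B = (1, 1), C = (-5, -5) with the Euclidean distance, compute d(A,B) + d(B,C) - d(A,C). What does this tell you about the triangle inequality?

d(A,B) = √(2² + 4²) = √20 ≈ 4.4721, d(B,C) = √(6² + 6²) = √72 ≈ 8.4853, d(A,C) = √(8² + 10²) = √164 ≈ 12.8062.
d(A,B) + d(B,C) - d(A,C) = 4.4721 + 8.4853 - 12.8062 = 12.9574 - 12.8062 = 0.1512 (to 4 decimal places). This is ≥ 0, so the triangle inequality holds for these points.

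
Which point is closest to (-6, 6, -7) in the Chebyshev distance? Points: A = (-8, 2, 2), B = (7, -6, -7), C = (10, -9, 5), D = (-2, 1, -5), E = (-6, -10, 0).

Distances: d(A) = 9, d(B) = 13, d(C) = 16, d(D) = 5, d(E) = 16. Nearest: D = (-2, 1, -5) with distance 5.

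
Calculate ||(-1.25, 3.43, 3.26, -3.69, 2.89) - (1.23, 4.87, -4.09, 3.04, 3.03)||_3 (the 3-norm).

(Σ|x_i - y_i|^3)^(1/3) = (|-1.25 - 1.23|^3 + |3.43 - 4.87|^3 + |3.26 - (-4.09)|^3 + |-3.69 - 3.04|^3 + |2.89 - 3.03|^3)^(1/3)
= (2.48^3 + 1.44^3 + 7.35^3 + 6.73^3 + 0.14^3)^(1/3) ≈ (15.253 + 2.986 + 397.0654 + 304.8212 + 0.0027)^(1/3) = (720.1283)^(1/3) ≈ 8.9633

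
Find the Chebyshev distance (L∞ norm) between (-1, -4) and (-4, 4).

max(|x_i - y_i|) = max(|-1 - (-4)|, |-4 - 4|) = max(3, 8) = 8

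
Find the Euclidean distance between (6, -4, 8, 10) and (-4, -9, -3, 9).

√(Σ(x_i - y_i)²) = √((6 - (-4))² + (-4 - (-9))² + (8 - (-3))² + (10 - 9)²)
= √(10² + 5² + 11² + 1²) = √(100 + 25 + 121 + 1) = √247 ≈ 15.7162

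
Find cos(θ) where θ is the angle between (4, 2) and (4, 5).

With u = (4, 2), v = (4, 5):
u·v = 4·4 + 2·5 = 16 + 10 = 26.
|u| = √(4² + 2²) = √20, |v| = √(4² + 5²) = √41, so |u||v| = √(20·41) = √820.
cos θ = (u·v)/(|u||v|) = 26/√820 ≈ 0.908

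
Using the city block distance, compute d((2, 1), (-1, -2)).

Σ|x_i - y_i| = |2 - (-1)| + |1 - (-2)| = 3 + 3 = 6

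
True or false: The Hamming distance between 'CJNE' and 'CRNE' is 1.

Differing positions: 2. Hamming distance = 1, so the claim is true.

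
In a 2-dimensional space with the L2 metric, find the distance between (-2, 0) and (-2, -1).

(Σ|x_i - y_i|^2)^(1/2) = (|-2 - (-2)|^2 + |0 - (-1)|^2)^(1/2)
= (0^2 + 1^2)^(1/2) = (0 + 1)^(1/2) = (1)^(1/2) = 1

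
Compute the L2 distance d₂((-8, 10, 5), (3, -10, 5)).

√(Σ(x_i - y_i)²) = √((-8 - 3)² + (10 - (-10))² + (5 - 5)²)
= √((-11)² + 20² + 0²) = √(121 + 400 + 0) = √521 ≈ 22.8254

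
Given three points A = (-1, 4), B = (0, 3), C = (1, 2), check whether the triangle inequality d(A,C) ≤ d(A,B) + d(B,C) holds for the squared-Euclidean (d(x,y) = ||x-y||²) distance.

d(A,B) = 1² + 1² = 2, d(B,C) = 1² + 1² = 2, d(A,C) = 2² + 2² = 8.
d(A,C) = 8 > 2 + 2 = 4. Triangle inequality is VIOLATED. (Squared-Euclidean is not a metric — this is a counterexample.)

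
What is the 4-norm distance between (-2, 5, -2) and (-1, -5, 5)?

(Σ|x_i - y_i|^4)^(1/4) = (|-2 - (-1)|^4 + |5 - (-5)|^4 + |-2 - 5|^4)^(1/4)
= (1^4 + 10^4 + 7^4)^(1/4) = (1 + 10000 + 2401)^(1/4) = (12402)^(1/4) ≈ 10.5529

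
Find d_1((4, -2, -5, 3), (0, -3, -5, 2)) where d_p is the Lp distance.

Σ|x_i - y_i| = |4 - 0| + |-2 - (-3)| + |-5 - (-5)| + |3 - 2| = 4 + 1 + 0 + 1 = 6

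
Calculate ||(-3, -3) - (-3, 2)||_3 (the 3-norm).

(Σ|x_i - y_i|^3)^(1/3) = (|-3 - (-3)|^3 + |-3 - 2|^3)^(1/3)
= (0^3 + 5^3)^(1/3) = (0 + 125)^(1/3) = (125)^(1/3) = 5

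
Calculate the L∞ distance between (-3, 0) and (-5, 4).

max(|x_i - y_i|) = max(|-3 - (-5)|, |0 - 4|) = max(2, 4) = 4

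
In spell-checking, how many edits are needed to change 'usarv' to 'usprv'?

Let D[i][j] be the edit distance between the first i characters of 'usarv' and the first j characters of 'usprv', with D[i][0] = i, D[0][j] = j, and D[i][j] = D[i-1][j-1] if the characters match, else 1 + min(D[i-1][j], D[i][j-1], D[i-1][j-1]). Filling the table (rows: prefixes of 'usarv', columns: prefixes of 'usprv'):
     ε  u  s  p  r  v
  ε  0  1  2  3  4  5
  u  1  0  1  2  3  4
  s  2  1  0  1  2  3
  a  3  2  1  1  2  3
  r  4  3  2  2  1  2
  v  5  4  3  3  2  1
The bottom-right entry gives D[5][5] = 1, so no sequence of fewer than 1 edit works. Backtracking through the table gives one optimal edit sequence (1 edit):
  usarv → usprv (sub a→p @3)
Edit distance = 1.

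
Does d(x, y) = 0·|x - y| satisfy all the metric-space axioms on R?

No. With c = 0, d(x,y) = 0 for all x, y. This fails identity of indiscernibles: d(3, 11) = 0 but 3 ≠ 11.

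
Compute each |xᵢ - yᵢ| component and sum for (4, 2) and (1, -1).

Σ|x_i - y_i| = |4 - 1| + |2 - (-1)| = 3 + 3 = 6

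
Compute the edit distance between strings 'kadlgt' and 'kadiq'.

Let D[i][j] be the edit distance between the first i characters of 'kadlgt' and the first j characters of 'kadiq', with D[i][0] = i, D[0][j] = j, and D[i][j] = D[i-1][j-1] if the characters match, else 1 + min(D[i-1][j], D[i][j-1], D[i-1][j-1]). Filling the table (rows: prefixes of 'kadlgt', columns: prefixes of 'kadiq'):
     ε  k  a  d  i  q
  ε  0  1  2  3  4  5
  k  1  0  1  2  3  4
  a  2  1  0  1  2  3
  d  3  2  1  0  1  2
  l  4  3  2  1  1  2
  g  5  4  3  2  2  2
  t  6  5  4  3  3  3
The bottom-right entry gives D[6][5] = 3, so no sequence of fewer than 3 edits works. Backtracking through the table gives one optimal edit sequence (3 edits):
  kadlgt → kadgt (del l @4)
  kadgt → kadit (sub g→i @4)
  kadit → kadiq (sub t→q @5)
Edit distance = 3.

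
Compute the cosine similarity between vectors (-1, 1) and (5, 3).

With u = (-1, 1), v = (5, 3):
u·v = (-1)·5 + 1·3 = (-5) + 3 = -2.
|u| = √((-1)² + 1²) = √2, |v| = √(5² + 3²) = √34, so |u||v| = √(2·34) = √68.
cos θ = (u·v)/(|u||v|) = -2/√68 ≈ -0.2425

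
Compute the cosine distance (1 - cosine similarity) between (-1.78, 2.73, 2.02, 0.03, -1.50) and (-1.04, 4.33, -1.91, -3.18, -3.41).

With u = (-1.78, 2.73, 2.02, 0.03, -1.50), v = (-1.04, 4.33, -1.91, -3.18, -3.41):
u·v = (-1.78)·(-1.04) + 2.73·4.33 + 2.02·(-1.91) + 0.03·(-3.18) + (-1.5)·(-3.41) = 1.8512 + 11.8209 + (-3.8582) + (-0.0954) + 5.115 = 14.8335.
|u| = √((-1.78)² + 2.73² + 2.02² + 0.03² + (-1.5)²) = √(3.1684 + 7.4529 + 4.0804 + 0.0009 + 2.25) = √16.9526, |v| = √((-1.04)² + 4.33² + (-1.91)² + (-3.18)² + (-3.41)²) = √(1.0816 + 18.7489 + 3.6481 + 10.1124 + 11.6281) = √45.2191.
cos θ = (u·v)/(|u||v|) = 14.8335/(√16.9526·√45.2191) ≈ 0.5358
Cosine distance = 1 - cos θ ≈ 1 - 0.5358 = 0.4642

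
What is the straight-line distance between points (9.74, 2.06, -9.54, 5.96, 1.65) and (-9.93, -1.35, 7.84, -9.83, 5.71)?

√(Σ(x_i - y_i)²) = √((9.74 - (-9.93))² + (2.06 - (-1.35))² + (-9.54 - 7.84)² + (5.96 - (-9.83))² + (1.65 - 5.71)²)
= √(19.67² + 3.41² + (-17.38)² + 15.79² + (-4.06)²) = √(386.9089 + 11.6281 + 302.0644 + 249.3241 + 16.4836) = √966.4091 ≈ 31.0871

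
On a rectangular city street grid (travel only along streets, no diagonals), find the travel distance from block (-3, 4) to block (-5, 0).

Σ|x_i - y_i| = |-3 - (-5)| + |4 - 0| = 2 + 4 = 6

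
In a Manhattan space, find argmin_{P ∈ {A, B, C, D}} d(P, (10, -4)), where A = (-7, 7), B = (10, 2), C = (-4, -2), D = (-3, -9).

Distances: d(A) = 28, d(B) = 6, d(C) = 16, d(D) = 18. Nearest: B = (10, 2) with distance 6.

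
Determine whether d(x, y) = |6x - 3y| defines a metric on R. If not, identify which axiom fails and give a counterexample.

No. d fails symmetry: d(7, 6) = |6·7 - 3·6| = |24| = 24, but d(6, 7) = |6·6 - 3·7| = |15| = 15. Since 24 ≠ 15, d(x,y) ≠ d(y,x) in general.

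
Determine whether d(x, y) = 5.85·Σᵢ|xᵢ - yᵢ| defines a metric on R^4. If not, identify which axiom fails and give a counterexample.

Yes. The L1 (Manhattan) norm induces a metric on R^4, and multiplying a metric by a positive constant 5.85 > 0 preserves all four axioms: non-negativity (5.85·||x-y|| ≥ 0), identity (5.85·||x-y|| = 0 ⟺ ||x-y|| = 0 ⟺ x = y), symmetry (||x-y|| = ||y-x||), and the triangle inequality (5.85·||x-z|| ≤ 5.85·||x-y|| + 5.85·||y-z||). So d is a metric.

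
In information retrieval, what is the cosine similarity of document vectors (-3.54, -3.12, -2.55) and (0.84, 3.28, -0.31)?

With u = (-3.54, -3.12, -2.55), v = (0.84, 3.28, -0.31):
u·v = (-3.54)·0.84 + (-3.12)·3.28 + (-2.55)·(-0.31) = (-2.9736) + (-10.2336) + 0.7905 = -12.4167.
|u| = √((-3.54)² + (-3.12)² + (-2.55)²) = √(12.5316 + 9.7344 + 6.5025) = √28.7685, |v| = √(0.84² + 3.28² + (-0.31)²) = √(0.7056 + 10.7584 + 0.0961) = √11.5601.
cos θ = (u·v)/(|u||v|) = -12.4167/(√28.7685·√11.5601) ≈ -0.6809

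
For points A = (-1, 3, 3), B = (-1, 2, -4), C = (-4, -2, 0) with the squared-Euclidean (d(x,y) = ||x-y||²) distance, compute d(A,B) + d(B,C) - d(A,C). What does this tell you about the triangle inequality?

d(A,B) = 0² + 1² + 7² = 50, d(B,C) = 3² + 4² + 4² = 41, d(A,C) = 3² + 5² + 3² = 43.
d(A,B) + d(B,C) - d(A,C) = 50 + 41 - 43 = 91 - 43 = 48. This is ≥ 0, so the triangle inequality holds for these points.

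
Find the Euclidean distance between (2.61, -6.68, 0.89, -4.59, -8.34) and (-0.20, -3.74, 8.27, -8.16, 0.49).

√(Σ(x_i - y_i)²) = √((2.61 - (-0.2))² + (-6.68 - (-3.74))² + (0.89 - 8.27)² + (-4.59 - (-8.16))² + (-8.34 - 0.49)²)
= √(2.81² + (-2.94)² + (-7.38)² + 3.57² + (-8.83)²) = √(7.8961 + 8.6436 + 54.4644 + 12.7449 + 77.9689) = √161.7179 ≈ 12.7168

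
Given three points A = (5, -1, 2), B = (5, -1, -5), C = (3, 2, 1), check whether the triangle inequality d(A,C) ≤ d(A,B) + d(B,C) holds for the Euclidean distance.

d(A,B) = √(0² + 0² + 7²) = √49 = 7, d(B,C) = √(2² + 3² + 6²) = √49 = 7, d(A,C) = √(2² + 3² + 1²) = √14 ≈ 3.7417.
d(A,C) ≈ 3.7417 ≤ 7 + 7 = 14. Triangle inequality is satisfied.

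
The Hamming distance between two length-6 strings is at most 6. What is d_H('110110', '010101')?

Differing positions: 1, 5, 6. Hamming distance = 3. The maximum possible Hamming distance for length-6 strings is 6, so d_H/6 = 3/6 = 0.5.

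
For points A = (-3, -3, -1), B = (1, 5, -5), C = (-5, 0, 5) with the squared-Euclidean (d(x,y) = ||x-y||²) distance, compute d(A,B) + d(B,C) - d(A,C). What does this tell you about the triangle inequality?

d(A,B) = 4² + 8² + 4² = 96, d(B,C) = 6² + 5² + 10² = 161, d(A,C) = 2² + 3² + 6² = 49.
d(A,B) + d(B,C) - d(A,C) = 96 + 161 - 49 = 257 - 49 = 208. This is ≥ 0, so the triangle inequality holds for these points.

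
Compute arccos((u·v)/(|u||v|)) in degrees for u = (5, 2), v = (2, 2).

With u = (5, 2), v = (2, 2):
u·v = 5·2 + 2·2 = 10 + 4 = 14.
|u| = √(5² + 2²) = √29, |v| = √(2² + 2²) = √8, so |u||v| = √(29·8) = √232.
cos θ = (u·v)/(|u||v|) = 14/√232 ≈ 0.919145
θ = arccos(0.919145) ≈ 23.2°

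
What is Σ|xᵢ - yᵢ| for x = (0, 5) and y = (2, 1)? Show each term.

Σ|x_i - y_i| = |0 - 2| + |5 - 1| = 2 + 4 = 6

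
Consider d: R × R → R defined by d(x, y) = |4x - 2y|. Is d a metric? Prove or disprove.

No. d fails symmetry: d(4, 6) = |4·4 - 2·6| = |4| = 4, but d(6, 4) = |4·6 - 2·4| = |16| = 16. Since 4 ≠ 16, d(x,y) ≠ d(y,x) in general.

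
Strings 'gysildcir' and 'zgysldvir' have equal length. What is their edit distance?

Let D[i][j] be the edit distance between the first i characters of 'gysildcir' and the first j characters of 'zgysldvir', with D[i][0] = i, D[0][j] = j, and D[i][j] = D[i-1][j-1] if the characters match, else 1 + min(D[i-1][j], D[i][j-1], D[i-1][j-1]). Filling the table (rows: prefixes of 'gysildcir', columns: prefixes of 'zgysldvir'):
     ε  z  g  y  s  l  d  v  i  r
  ε  0  1  2  3  4  5  6  7  8  9
  g  1  1  1  2  3  4  5  6  7  8
  y  2  2  2  1  2  3  4  5  6  7
  s  3  3  3  2  1  2  3  4  5  6
  i  4  4  4  3  2  2  3  4  4  5
  l  5  5  5  4  3  2  3  4  5  5
  d  6  6  6  5  4  3  2  3  4  5
  c  7  7  7  6  5  4  3  3  4  5
  i  8  8  8  7  6  5  4  4  3  4
  r  9  9  9  8  7  6  5  5  4  3
The bottom-right entry gives D[9][9] = 3, so no sequence of fewer than 3 edits works. Backtracking through the table gives one optimal edit sequence (3 edits):
  gysildcir → zgysildcir (ins z @1)
  zgysildcir → zgysldcir (del i @5)
  zgysldcir → zgysldvir (sub c→v @7)
Edit distance = 3.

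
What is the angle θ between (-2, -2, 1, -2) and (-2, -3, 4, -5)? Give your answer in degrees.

With u = (-2, -2, 1, -2), v = (-2, -3, 4, -5):
u·v = (-2)·(-2) + (-2)·(-3) + 1·4 + (-2)·(-5) = 4 + 6 + 4 + 10 = 24.
|u| = √((-2)² + (-2)² + 1² + (-2)²) = √13, |v| = √((-2)² + (-3)² + 4² + (-5)²) = √54, so |u||v| = √(13·54) = √702.
cos θ = (u·v)/(|u||v|) = 24/√702 ≈ 0.905822
θ = arccos(0.905822) ≈ 25.07°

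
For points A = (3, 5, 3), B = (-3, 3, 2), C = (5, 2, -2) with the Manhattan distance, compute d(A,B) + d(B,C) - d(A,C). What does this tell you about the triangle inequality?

d(A,B) = 6 + 2 + 1 = 9, d(B,C) = 8 + 1 + 4 = 13, d(A,C) = 2 + 3 + 5 = 10.
d(A,B) + d(B,C) - d(A,C) = 9 + 13 - 10 = 22 - 10 = 12. This is ≥ 0, so the triangle inequality holds for these points.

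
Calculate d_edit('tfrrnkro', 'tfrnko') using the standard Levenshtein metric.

Let D[i][j] be the edit distance between the first i characters of 'tfrrnkro' and the first j characters of 'tfrnko', with D[i][0] = i, D[0][j] = j, and D[i][j] = D[i-1][j-1] if the characters match, else 1 + min(D[i-1][j], D[i][j-1], D[i-1][j-1]). Filling the table (rows: prefixes of 'tfrrnkro', columns: prefixes of 'tfrnko'):
     ε  t  f  r  n  k  o
  ε  0  1  2  3  4  5  6
  t  1  0  1  2  3  4  5
  f  2  1  0  1  2  3  4
  r  3  2  1  0  1  2  3
  r  4  3  2  1  1  2  3
  n  5  4  3  2  1  2  3
  k  6  5  4  3  2  1  2
  r  7  6  5  4  3  2  2
  o  8  7  6  5  4  3  2
The bottom-right entry gives D[8][6] = 2, so no sequence of fewer than 2 edits works. Backtracking through the table gives one optimal edit sequence (2 edits):
  tfrrnkro → tfrnkro (del r @3)
  tfrnkro → tfrnko (del r @6)
Edit distance = 2.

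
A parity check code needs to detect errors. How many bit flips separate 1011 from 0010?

Differing positions: 1, 4. Hamming distance = 2.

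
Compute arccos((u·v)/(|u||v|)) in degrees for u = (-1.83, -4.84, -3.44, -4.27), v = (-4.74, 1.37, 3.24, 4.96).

With u = (-1.83, -4.84, -3.44, -4.27), v = (-4.74, 1.37, 3.24, 4.96):
u·v = (-1.83)·(-4.74) + (-4.84)·1.37 + (-3.44)·3.24 + (-4.27)·4.96 = 8.6742 + (-6.6308) + (-11.1456) + (-21.1792) = -30.2814.
|u| = √((-1.83)² + (-4.84)² + (-3.44)² + (-4.27)²) = √(3.3489 + 23.4256 + 11.8336 + 18.2329) = √56.841, |v| = √((-4.74)² + 1.37² + 3.24² + 4.96²) = √(22.4676 + 1.8769 + 10.4976 + 24.6016) = √59.4437.
cos θ = (u·v)/(|u||v|) = -30.2814/(√56.841·√59.4437) ≈ -0.520945
θ = arccos(-0.520945) ≈ 121.4°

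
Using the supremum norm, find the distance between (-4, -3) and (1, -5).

max(|x_i - y_i|) = max(|-4 - 1|, |-3 - (-5)|) = max(5, 2) = 5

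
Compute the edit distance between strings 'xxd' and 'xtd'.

Let D[i][j] be the edit distance between the first i characters of 'xxd' and the first j characters of 'xtd', with D[i][0] = i, D[0][j] = j, and D[i][j] = D[i-1][j-1] if the characters match, else 1 + min(D[i-1][j], D[i][j-1], D[i-1][j-1]). Filling the table (rows: prefixes of 'xxd', columns: prefixes of 'xtd'):
     ε  x  t  d
  ε  0  1  2  3
  x  1  0  1  2
  x  2  1  1  2
  d  3  2  2  1
The bottom-right entry gives D[3][3] = 1, so no sequence of fewer than 1 edit works. Backtracking through the table gives one optimal edit sequence (1 edit):
  xxd → xtd (sub x→t @2)
Edit distance = 1.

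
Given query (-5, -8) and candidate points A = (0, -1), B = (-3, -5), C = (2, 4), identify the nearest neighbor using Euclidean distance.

Distances: d(A) ≈ 8.6023, d(B) ≈ 3.6056, d(C) ≈ 13.8924. Nearest: B = (-3, -5) with distance 3.6056.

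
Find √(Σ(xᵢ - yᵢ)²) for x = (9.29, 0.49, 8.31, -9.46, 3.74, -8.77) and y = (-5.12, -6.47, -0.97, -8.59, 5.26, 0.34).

√(Σ(x_i - y_i)²) = √((9.29 - (-5.12))² + (0.49 - (-6.47))² + (8.31 - (-0.97))² + (-9.46 - (-8.59))² + (3.74 - 5.26)² + (-8.77 - 0.34)²)
= √(14.41² + 6.96² + 9.28² + (-0.87)² + (-1.52)² + (-9.11)²) = √(207.6481 + 48.4416 + 86.1184 + 0.7569 + 2.3104 + 82.9921) = √428.2675 ≈ 20.6946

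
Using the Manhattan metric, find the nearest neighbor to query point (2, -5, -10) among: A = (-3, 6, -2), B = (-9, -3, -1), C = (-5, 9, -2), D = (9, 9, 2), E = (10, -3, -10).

Distances: d(A) = 24, d(B) = 22, d(C) = 29, d(D) = 33, d(E) = 10. Nearest: E = (10, -3, -10) with distance 10.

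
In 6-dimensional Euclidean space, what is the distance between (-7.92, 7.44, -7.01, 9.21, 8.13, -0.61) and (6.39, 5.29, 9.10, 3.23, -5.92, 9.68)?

√(Σ(x_i - y_i)²) = √((-7.92 - 6.39)² + (7.44 - 5.29)² + (-7.01 - 9.1)² + (9.21 - 3.23)² + (8.13 - (-5.92))² + (-0.61 - 9.68)²)
= √((-14.31)² + 2.15² + (-16.11)² + 5.98² + 14.05² + (-10.29)²) = √(204.7761 + 4.6225 + 259.5321 + 35.7604 + 197.4025 + 105.8841) = √807.9777 ≈ 28.4249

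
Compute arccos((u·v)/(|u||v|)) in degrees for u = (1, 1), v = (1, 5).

With u = (1, 1), v = (1, 5):
u·v = 1·1 + 1·5 = 1 + 5 = 6.
|u| = √(1² + 1²) = √2, |v| = √(1² + 5²) = √26, so |u||v| = √(2·26) = √52.
cos θ = (u·v)/(|u||v|) = 6/√52 ≈ 0.83205
θ = arccos(0.83205) ≈ 33.69°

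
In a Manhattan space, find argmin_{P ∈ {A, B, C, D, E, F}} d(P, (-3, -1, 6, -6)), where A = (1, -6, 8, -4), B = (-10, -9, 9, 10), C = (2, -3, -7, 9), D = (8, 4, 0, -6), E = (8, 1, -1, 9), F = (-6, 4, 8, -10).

Distances: d(A) = 13, d(B) = 34, d(C) = 35, d(D) = 22, d(E) = 35, d(F) = 14. Nearest: A = (1, -6, 8, -4) with distance 13.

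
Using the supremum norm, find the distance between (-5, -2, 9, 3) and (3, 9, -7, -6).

max(|x_i - y_i|) = max(|-5 - 3|, |-2 - 9|, |9 - (-7)|, |3 - (-6)|) = max(8, 11, 16, 9) = 16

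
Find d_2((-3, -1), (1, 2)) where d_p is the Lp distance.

(Σ|x_i - y_i|^2)^(1/2) = (|-3 - 1|^2 + |-1 - 2|^2)^(1/2)
= (4^2 + 3^2)^(1/2) = (16 + 9)^(1/2) = (25)^(1/2) = 5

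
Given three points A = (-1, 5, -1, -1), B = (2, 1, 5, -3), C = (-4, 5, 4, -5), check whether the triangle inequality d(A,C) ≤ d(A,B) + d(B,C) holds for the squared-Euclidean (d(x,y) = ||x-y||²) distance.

d(A,B) = 3² + 4² + 6² + 2² = 65, d(B,C) = 6² + 4² + 1² + 2² = 57, d(A,C) = 3² + 0² + 5² + 4² = 50.
d(A,C) = 50 ≤ 65 + 57 = 122. Triangle inequality is satisfied.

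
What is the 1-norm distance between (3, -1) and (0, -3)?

Σ|x_i - y_i| = |3 - 0| + |-1 - (-3)| = 3 + 2 = 5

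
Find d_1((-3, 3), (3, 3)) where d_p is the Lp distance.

Σ|x_i - y_i| = |-3 - 3| + |3 - 3| = 6 + 0 = 6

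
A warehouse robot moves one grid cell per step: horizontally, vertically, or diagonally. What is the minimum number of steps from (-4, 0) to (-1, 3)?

max(|x_i - y_i|) = max(|-4 - (-1)|, |0 - 3|) = max(3, 3) = 3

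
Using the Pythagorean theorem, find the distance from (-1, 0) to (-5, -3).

√(Σ(x_i - y_i)²) = √((-1 - (-5))² + (0 - (-3))²)
= √(4² + 3²) = √(16 + 9) = √25 = 5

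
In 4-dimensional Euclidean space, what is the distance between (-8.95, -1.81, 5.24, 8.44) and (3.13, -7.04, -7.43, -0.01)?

√(Σ(x_i - y_i)²) = √((-8.95 - 3.13)² + (-1.81 - (-7.04))² + (5.24 - (-7.43))² + (8.44 - (-0.01))²)
= √((-12.08)² + 5.23² + 12.67² + 8.45²) = √(145.9264 + 27.3529 + 160.5289 + 71.4025) = √405.2107 ≈ 20.1298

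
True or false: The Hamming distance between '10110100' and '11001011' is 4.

Differing positions: 2, 3, 4, 5, 6, 7, 8. Hamming distance = 7, so the claim that d_H = 4 is false.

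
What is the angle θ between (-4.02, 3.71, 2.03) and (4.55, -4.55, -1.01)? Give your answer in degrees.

With u = (-4.02, 3.71, 2.03), v = (4.55, -4.55, -1.01):
u·v = (-4.02)·4.55 + 3.71·(-4.55) + 2.03·(-1.01) = (-18.291) + (-16.8805) + (-2.0503) = -37.2218.
|u| = √((-4.02)² + 3.71² + 2.03²) = √(16.1604 + 13.7641 + 4.1209) = √34.0454, |v| = √(4.55² + (-4.55)² + (-1.01)²) = √(20.7025 + 20.7025 + 1.0201) = √42.4251.
cos θ = (u·v)/(|u||v|) = -37.2218/(√34.0454·√42.4251) ≈ -0.979392
θ = arccos(-0.979392) ≈ 168.35°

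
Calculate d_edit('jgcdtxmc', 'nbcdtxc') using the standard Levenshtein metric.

Let D[i][j] be the edit distance between the first i characters of 'jgcdtxmc' and the first j characters of 'nbcdtxc', with D[i][0] = i, D[0][j] = j, and D[i][j] = D[i-1][j-1] if the characters match, else 1 + min(D[i-1][j], D[i][j-1], D[i-1][j-1]). Filling the table (rows: prefixes of 'jgcdtxmc', columns: prefixes of 'nbcdtxc'):
     ε  n  b  c  d  t  x  c
  ε  0  1  2  3  4  5  6  7
  j  1  1  2  3  4  5  6  7
  g  2  2  2  3  4  5  6  7
  c  3  3  3  2  3  4  5  6
  d  4  4  4  3  2  3  4  5
  t  5  5  5  4  3  2  3  4
  x  6  6  6  5  4  3  2  3
  m  7  7  7  6  5  4  3  3
  c  8  8  8  7  6  5  4  3
The bottom-right entry gives D[8][7] = 3, so no sequence of fewer than 3 edits works. Backtracking through the table gives one optimal edit sequence (3 edits):
  jgcdtxmc → ngcdtxmc (sub j→n @1)
  ngcdtxmc → nbcdtxmc (sub g→b @2)
  nbcdtxmc → nbcdtxc (del m @7)
Edit distance = 3.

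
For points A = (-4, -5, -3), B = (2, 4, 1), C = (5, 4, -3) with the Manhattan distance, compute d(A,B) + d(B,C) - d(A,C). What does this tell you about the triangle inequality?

d(A,B) = 6 + 9 + 4 = 19, d(B,C) = 3 + 0 + 4 = 7, d(A,C) = 9 + 9 + 0 = 18.
d(A,B) + d(B,C) - d(A,C) = 19 + 7 - 18 = 26 - 18 = 8. This is ≥ 0, so the triangle inequality holds for these points.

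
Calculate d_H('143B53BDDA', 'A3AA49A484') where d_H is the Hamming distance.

Differing positions: 1, 2, 3, 4, 5, 6, 7, 8, 9, 10. Hamming distance = 10.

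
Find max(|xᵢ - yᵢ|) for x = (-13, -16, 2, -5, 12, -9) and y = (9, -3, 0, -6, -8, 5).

max(|x_i - y_i|) = max(|-13 - 9|, |-16 - (-3)|, |2 - 0|, |-5 - (-6)|, |12 - (-8)|, |-9 - 5|) = max(22, 13, 2, 1, 20, 14) = 22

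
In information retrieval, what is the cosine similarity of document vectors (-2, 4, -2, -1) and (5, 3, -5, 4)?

With u = (-2, 4, -2, -1), v = (5, 3, -5, 4):
u·v = (-2)·5 + 4·3 + (-2)·(-5) + (-1)·4 = (-10) + 12 + 10 + (-4) = 8.
|u| = √((-2)² + 4² + (-2)² + (-1)²) = √25, |v| = √(5² + 3² + (-5)² + 4²) = √75, so |u||v| = √(25·75) = √1875.
cos θ = (u·v)/(|u||v|) = 8/√1875 ≈ 0.1848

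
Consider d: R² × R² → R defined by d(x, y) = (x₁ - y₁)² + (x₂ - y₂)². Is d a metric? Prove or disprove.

No. The squared Euclidean distance fails the triangle inequality. Counterexample: x = (0, 0), y = (3, 2), z = (6, 4). d(x,z) = 6² + 4² = 52, but d(x,y) + d(y,z) = (3² + 2²) + (3² + 2²) = 13 + 13 = 26. Since 52 > 26, the triangle inequality is violated. (Note: √d, the ordinary Euclidean distance, IS a metric.)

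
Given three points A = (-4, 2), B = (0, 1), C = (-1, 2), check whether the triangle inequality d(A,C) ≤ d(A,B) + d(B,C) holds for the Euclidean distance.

d(A,B) = √(4² + 1²) = √17 ≈ 4.1231, d(B,C) = √(1² + 1²) = √2 ≈ 1.4142, d(A,C) = √(3² + 0²) = √9 = 3.
d(A,C) = 3 ≤ 4.1231 + 1.4142 = 5.5373. Triangle inequality is satisfied.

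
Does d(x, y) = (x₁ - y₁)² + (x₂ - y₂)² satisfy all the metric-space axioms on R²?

No. The squared Euclidean distance fails the triangle inequality. Counterexample: x = (0, 0), y = (1, 5), z = (2, 10). d(x,z) = 2² + 10² = 104, but d(x,y) + d(y,z) = (1² + 5²) + (1² + 5²) = 26 + 26 = 52. Since 104 > 52, the triangle inequality is violated. (Note: √d, the ordinary Euclidean distance, IS a metric.)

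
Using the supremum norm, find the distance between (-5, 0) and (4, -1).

max(|x_i - y_i|) = max(|-5 - 4|, |0 - (-1)|) = max(9, 1) = 9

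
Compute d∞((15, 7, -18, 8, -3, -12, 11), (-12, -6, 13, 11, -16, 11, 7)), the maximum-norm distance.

max(|x_i - y_i|) = max(|15 - (-12)|, |7 - (-6)|, |-18 - 13|, |8 - 11|, |-3 - (-16)|, |-12 - 11|, |11 - 7|) = max(27, 13, 31, 3, 13, 23, 4) = 31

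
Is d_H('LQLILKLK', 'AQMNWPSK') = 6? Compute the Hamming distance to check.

Differing positions: 1, 3, 4, 5, 6, 7. Hamming distance = 6, so the claim is true.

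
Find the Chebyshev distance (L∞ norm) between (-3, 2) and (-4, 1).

max(|x_i - y_i|) = max(|-3 - (-4)|, |2 - 1|) = max(1, 1) = 1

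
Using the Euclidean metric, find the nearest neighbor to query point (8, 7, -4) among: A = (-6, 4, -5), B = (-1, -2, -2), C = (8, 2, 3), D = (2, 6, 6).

Distances: d(A) ≈ 14.3527, d(B) ≈ 12.8841, d(C) ≈ 8.6023, d(D) ≈ 11.7047. Nearest: C = (8, 2, 3) with distance 8.6023.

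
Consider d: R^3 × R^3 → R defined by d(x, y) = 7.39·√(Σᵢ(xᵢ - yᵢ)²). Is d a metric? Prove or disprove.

Yes. The L2 (Euclidean) norm induces a metric on R^3, and multiplying a metric by a positive constant 7.39 > 0 preserves all four axioms: non-negativity (7.39·||x-y|| ≥ 0), identity (7.39·||x-y|| = 0 ⟺ ||x-y|| = 0 ⟺ x = y), symmetry (||x-y|| = ||y-x||), and the triangle inequality (7.39·||x-z|| ≤ 7.39·||x-y|| + 7.39·||y-z||). So d is a metric.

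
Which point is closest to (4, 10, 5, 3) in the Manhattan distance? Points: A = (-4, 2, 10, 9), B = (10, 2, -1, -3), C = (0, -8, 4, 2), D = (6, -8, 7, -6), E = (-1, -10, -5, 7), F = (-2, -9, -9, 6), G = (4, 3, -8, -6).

Distances: d(A) = 27, d(B) = 26, d(C) = 24, d(D) = 31, d(E) = 39, d(F) = 42, d(G) = 29. Nearest: C = (0, -8, 4, 2) with distance 24.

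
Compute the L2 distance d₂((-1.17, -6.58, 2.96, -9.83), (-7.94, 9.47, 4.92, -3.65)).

√(Σ(x_i - y_i)²) = √((-1.17 - (-7.94))² + (-6.58 - 9.47)² + (2.96 - 4.92)² + (-9.83 - (-3.65))²)
= √(6.77² + (-16.05)² + (-1.96)² + (-6.18)²) = √(45.8329 + 257.6025 + 3.8416 + 38.1924) = √345.4694 ≈ 18.5868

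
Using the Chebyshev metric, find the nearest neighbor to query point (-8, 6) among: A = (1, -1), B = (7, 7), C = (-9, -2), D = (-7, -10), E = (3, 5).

Distances: d(A) = 9, d(B) = 15, d(C) = 8, d(D) = 16, d(E) = 11. Nearest: C = (-9, -2) with distance 8.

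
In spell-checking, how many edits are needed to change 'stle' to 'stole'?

Let D[i][j] be the edit distance between the first i characters of 'stle' and the first j characters of 'stole', with D[i][0] = i, D[0][j] = j, and D[i][j] = D[i-1][j-1] if the characters match, else 1 + min(D[i-1][j], D[i][j-1], D[i-1][j-1]). Filling the table (rows: prefixes of 'stle', columns: prefixes of 'stole'):
     ε  s  t  o  l  e
  ε  0  1  2  3  4  5
  s  1  0  1  2  3  4
  t  2  1  0  1  2  3
  l  3  2  1  1  1  2
  e  4  3  2  2  2  1
The bottom-right entry gives D[4][5] = 1, so no sequence of fewer than 1 edit works. Backtracking through the table gives one optimal edit sequence (1 edit):
  stle → stole (ins o @3)
Edit distance = 1.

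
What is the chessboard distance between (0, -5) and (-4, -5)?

max(|x_i - y_i|) = max(|0 - (-4)|, |-5 - (-5)|) = max(4, 0) = 4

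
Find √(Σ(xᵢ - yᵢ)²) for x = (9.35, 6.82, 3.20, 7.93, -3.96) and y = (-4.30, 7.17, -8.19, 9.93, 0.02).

√(Σ(x_i - y_i)²) = √((9.35 - (-4.3))² + (6.82 - 7.17)² + (3.2 - (-8.19))² + (7.93 - 9.93)² + (-3.96 - 0.02)²)
= √(13.65² + (-0.35)² + 11.39² + (-2)² + (-3.98)²) = √(186.3225 + 0.1225 + 129.7321 + 4 + 15.8404) = √336.0175 ≈ 18.3308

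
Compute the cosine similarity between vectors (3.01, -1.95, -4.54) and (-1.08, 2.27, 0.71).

With u = (3.01, -1.95, -4.54), v = (-1.08, 2.27, 0.71):
u·v = 3.01·(-1.08) + (-1.95)·2.27 + (-4.54)·0.71 = (-3.2508) + (-4.4265) + (-3.2234) = -10.9007.
|u| = √(3.01² + (-1.95)² + (-4.54)²) = √(9.0601 + 3.8025 + 20.6116) = √33.4742, |v| = √((-1.08)² + 2.27² + 0.71²) = √(1.1664 + 5.1529 + 0.5041) = √6.8234.
cos θ = (u·v)/(|u||v|) = -10.9007/(√33.4742·√6.8234) ≈ -0.7213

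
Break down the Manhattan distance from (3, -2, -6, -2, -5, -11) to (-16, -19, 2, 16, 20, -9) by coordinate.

Σ|x_i - y_i| = |3 - (-16)| + |-2 - (-19)| + |-6 - 2| + |-2 - 16| + |-5 - 20| + |-11 - (-9)| = 19 + 17 + 8 + 18 + 25 + 2 = 89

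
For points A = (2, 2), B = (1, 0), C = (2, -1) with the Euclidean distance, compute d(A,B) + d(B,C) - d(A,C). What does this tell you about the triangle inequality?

d(A,B) = √(1² + 2²) = √5 ≈ 2.2361, d(B,C) = √(1² + 1²) = √2 ≈ 1.4142, d(A,C) = √(0² + 3²) = √9 = 3.
d(A,B) + d(B,C) - d(A,C) = 2.2361 + 1.4142 - 3 = 3.6503 - 3 = 0.6503 (to 4 decimal places). This is ≥ 0, so the triangle inequality holds for these points.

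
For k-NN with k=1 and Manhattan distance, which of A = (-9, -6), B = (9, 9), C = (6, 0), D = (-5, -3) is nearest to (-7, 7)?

Distances: d(A) = 15, d(B) = 18, d(C) = 20, d(D) = 12. Nearest: D = (-5, -3) with distance 12.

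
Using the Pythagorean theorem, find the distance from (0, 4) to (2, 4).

√(Σ(x_i - y_i)²) = √((0 - 2)² + (4 - 4)²)
= √((-2)² + 0²) = √(4 + 0) = √4 = 2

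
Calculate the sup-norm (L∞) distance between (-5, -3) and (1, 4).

max(|x_i - y_i|) = max(|-5 - 1|, |-3 - 4|) = max(6, 7) = 7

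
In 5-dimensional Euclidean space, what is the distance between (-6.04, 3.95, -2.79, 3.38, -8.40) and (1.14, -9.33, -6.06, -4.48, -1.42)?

√(Σ(x_i - y_i)²) = √((-6.04 - 1.14)² + (3.95 - (-9.33))² + (-2.79 - (-6.06))² + (3.38 - (-4.48))² + (-8.4 - (-1.42))²)
= √((-7.18)² + 13.28² + 3.27² + 7.86² + (-6.98)²) = √(51.5524 + 176.3584 + 10.6929 + 61.7796 + 48.7204) = √349.1037 ≈ 18.6843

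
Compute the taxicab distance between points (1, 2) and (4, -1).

Σ|x_i - y_i| = |1 - 4| + |2 - (-1)| = 3 + 3 = 6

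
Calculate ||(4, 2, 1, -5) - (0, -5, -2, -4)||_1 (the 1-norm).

Σ|x_i - y_i| = |4 - 0| + |2 - (-5)| + |1 - (-2)| + |-5 - (-4)| = 4 + 7 + 3 + 1 = 15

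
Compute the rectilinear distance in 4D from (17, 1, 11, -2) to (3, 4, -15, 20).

Σ|x_i - y_i| = |17 - 3| + |1 - 4| + |11 - (-15)| + |-2 - 20| = 14 + 3 + 26 + 22 = 65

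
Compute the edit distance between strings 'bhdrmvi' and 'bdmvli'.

Let D[i][j] be the edit distance between the first i characters of 'bhdrmvi' and the first j characters of 'bdmvli', with D[i][0] = i, D[0][j] = j, and D[i][j] = D[i-1][j-1] if the characters match, else 1 + min(D[i-1][j], D[i][j-1], D[i-1][j-1]). Filling the table (rows: prefixes of 'bhdrmvi', columns: prefixes of 'bdmvli'):
     ε  b  d  m  v  l  i
  ε  0  1  2  3  4  5  6
  b  1  0  1  2  3  4  5
  h  2  1  1  2  3  4  5
  d  3  2  1  2  3  4  5
  r  4  3  2  2  3  4  5
  m  5  4  3  2  3  4  5
  v  6  5  4  3  2  3  4
  i  7  6  5  4  3  3  3
The bottom-right entry gives D[7][6] = 3, so no sequence of fewer than 3 edits works. Backtracking through the table gives one optimal edit sequence (3 edits):
  bhdrmvi → bdrmvi (del h @2)
  bdrmvi → bdmvi (del r @3)
  bdmvi → bdmvli (ins l @5)
Edit distance = 3.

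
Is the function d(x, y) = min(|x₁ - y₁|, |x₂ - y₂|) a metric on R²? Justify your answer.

No. d fails identity of indiscernibles: take x = (5, 0) and y = (5, 3). Then d(x,y) = min(|5 - 5|, |0 - 3|) = min(0, 3) = 0, yet x ≠ y.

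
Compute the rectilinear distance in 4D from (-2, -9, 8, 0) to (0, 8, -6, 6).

Σ|x_i - y_i| = |-2 - 0| + |-9 - 8| + |8 - (-6)| + |0 - 6| = 2 + 17 + 14 + 6 = 39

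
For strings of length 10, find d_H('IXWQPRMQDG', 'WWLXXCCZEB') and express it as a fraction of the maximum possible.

Differing positions: 1, 2, 3, 4, 5, 6, 7, 8, 9, 10. Hamming distance = 10. The maximum possible Hamming distance for length-10 strings is 10, so d_H/10 = 10/10 = 1.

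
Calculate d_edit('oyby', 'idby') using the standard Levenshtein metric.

Let D[i][j] be the edit distance between the first i characters of 'oyby' and the first j characters of 'idby', with D[i][0] = i, D[0][j] = j, and D[i][j] = D[i-1][j-1] if the characters match, else 1 + min(D[i-1][j], D[i][j-1], D[i-1][j-1]). Filling the table (rows: prefixes of 'oyby', columns: prefixes of 'idby'):
     ε  i  d  b  y
  ε  0  1  2  3  4
  o  1  1  2  3  4
  y  2  2  2  3  3
  b  3  3  3  2  3
  y  4  4  4  3  2
The bottom-right entry gives D[4][4] = 2, so no sequence of fewer than 2 edits works. Backtracking through the table gives one optimal edit sequence (2 edits):
  oyby → iyby (sub o→i @1)
  iyby → idby (sub y→d @2)
Edit distance = 2.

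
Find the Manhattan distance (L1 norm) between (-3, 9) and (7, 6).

Σ|x_i - y_i| = |-3 - 7| + |9 - 6| = 10 + 3 = 13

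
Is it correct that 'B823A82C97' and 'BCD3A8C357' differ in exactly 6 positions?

Differing positions: 2, 3, 7, 8, 9. Hamming distance = 5, so the claim that d_H = 6 is false.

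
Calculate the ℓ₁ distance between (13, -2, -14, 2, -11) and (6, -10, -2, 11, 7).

Σ|x_i - y_i| = |13 - 6| + |-2 - (-10)| + |-14 - (-2)| + |2 - 11| + |-11 - 7| = 7 + 8 + 12 + 9 + 18 = 54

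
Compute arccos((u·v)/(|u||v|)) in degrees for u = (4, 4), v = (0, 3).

With u = (4, 4), v = (0, 3):
u·v = 4·0 + 4·3 = 0 + 12 = 12.
|u| = √(4² + 4²) = √32, |v| = √(0² + 3²) = √9, so |u||v| = √(32·9) = √288.
cos θ = (u·v)/(|u||v|) = 12/√288 ≈ 0.707107
θ = arccos(0.707107) ≈ 45°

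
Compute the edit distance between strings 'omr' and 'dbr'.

Let D[i][j] be the edit distance between the first i characters of 'omr' and the first j characters of 'dbr', with D[i][0] = i, D[0][j] = j, and D[i][j] = D[i-1][j-1] if the characters match, else 1 + min(D[i-1][j], D[i][j-1], D[i-1][j-1]). Filling the table (rows: prefixes of 'omr', columns: prefixes of 'dbr'):
     ε  d  b  r
  ε  0  1  2  3
  o  1  1  2  3
  m  2  2  2  3
  r  3  3  3  2
The bottom-right entry gives D[3][3] = 2, so no sequence of fewer than 2 edits works. Backtracking through the table gives one optimal edit sequence (2 edits):
  omr → dmr (sub o→d @1)
  dmr → dbr (sub m→b @2)
Edit distance = 2.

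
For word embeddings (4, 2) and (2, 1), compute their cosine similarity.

With u = (4, 2), v = (2, 1):
u·v = 4·2 + 2·1 = 8 + 2 = 10.
|u| = √(4² + 2²) = √20, |v| = √(2² + 1²) = √5, so |u||v| = √(20·5) = √100 = 10.
cos θ = (u·v)/(|u||v|) = 10/10 = 1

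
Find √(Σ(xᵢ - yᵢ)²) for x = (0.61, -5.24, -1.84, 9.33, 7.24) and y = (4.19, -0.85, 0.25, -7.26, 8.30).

√(Σ(x_i - y_i)²) = √((0.61 - 4.19)² + (-5.24 - (-0.85))² + (-1.84 - 0.25)² + (9.33 - (-7.26))² + (7.24 - 8.3)²)
= √((-3.58)² + (-4.39)² + (-2.09)² + 16.59² + (-1.06)²) = √(12.8164 + 19.2721 + 4.3681 + 275.2281 + 1.1236) = √312.8083 ≈ 17.6864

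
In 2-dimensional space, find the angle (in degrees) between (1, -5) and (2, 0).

With u = (1, -5), v = (2, 0):
u·v = 1·2 + (-5)·0 = 2 + 0 = 2.
|u| = √(1² + (-5)²) = √26, |v| = √(2² + 0²) = √4, so |u||v| = √(26·4) = √104.
cos θ = (u·v)/(|u||v|) = 2/√104 ≈ 0.196116
θ = arccos(0.196116) ≈ 78.69°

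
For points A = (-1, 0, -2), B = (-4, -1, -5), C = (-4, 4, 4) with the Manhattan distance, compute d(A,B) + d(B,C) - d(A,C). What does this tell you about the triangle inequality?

d(A,B) = 3 + 1 + 3 = 7, d(B,C) = 0 + 5 + 9 = 14, d(A,C) = 3 + 4 + 6 = 13.
d(A,B) + d(B,C) - d(A,C) = 7 + 14 - 13 = 21 - 13 = 8. This is ≥ 0, so the triangle inequality holds for these points.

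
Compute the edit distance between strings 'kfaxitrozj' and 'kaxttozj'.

Let D[i][j] be the edit distance between the first i characters of 'kfaxitrozj' and the first j characters of 'kaxttozj', with D[i][0] = i, D[0][j] = j, and D[i][j] = D[i-1][j-1] if the characters match, else 1 + min(D[i-1][j], D[i][j-1], D[i-1][j-1]). Filling the table (rows: prefixes of 'kfaxitrozj', columns: prefixes of 'kaxttozj'):
     ε  k  a  x  t  t  o  z  j
  ε  0  1  2  3  4  5  6  7  8
  k  1  0  1  2  3  4  5  6  7
  f  2  1  1  2  3  4  5  6  7
  a  3  2  1  2  3  4  5  6  7
  x  4  3  2  1  2  3  4  5  6
  i  5  4  3  2  2  3  4  5  6
  t  6  5  4  3  2  2  3  4  5
  r  7  6  5  4  3  3  3  4  5
  o  8  7  6  5  4  4  3  4  5
  z  9  8  7  6  5  5  4  3  4
  j 10  9  8  7  6  6  5  4  3
The bottom-right entry gives D[10][8] = 3, so no sequence of fewer than 3 edits works. Backtracking through the table gives one optimal edit sequence (3 edits):
  kfaxitrozj → kaxitrozj (del f @2)
  kaxitrozj → kaxtrozj (del i @4)
  kaxtrozj → kaxttozj (sub r→t @5)
Edit distance = 3.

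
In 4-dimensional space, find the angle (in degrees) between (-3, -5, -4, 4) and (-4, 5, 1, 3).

With u = (-3, -5, -4, 4), v = (-4, 5, 1, 3):
u·v = (-3)·(-4) + (-5)·5 + (-4)·1 + 4·3 = 12 + (-25) + (-4) + 12 = -5.
|u| = √((-3)² + (-5)² + (-4)² + 4²) = √66, |v| = √((-4)² + 5² + 1² + 3²) = √51, so |u||v| = √(66·51) = √3366.
cos θ = (u·v)/(|u||v|) = -5/√3366 ≈ -0.086181
θ = arccos(-0.086181) ≈ 94.94°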